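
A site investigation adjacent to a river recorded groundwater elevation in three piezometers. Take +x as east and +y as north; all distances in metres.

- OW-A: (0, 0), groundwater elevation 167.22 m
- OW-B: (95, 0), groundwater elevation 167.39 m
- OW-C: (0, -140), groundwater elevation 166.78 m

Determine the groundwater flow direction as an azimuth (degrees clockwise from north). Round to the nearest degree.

∂h/∂x = (167.39 − 167.22) / (95 − 0) = +0.001789
∂h/∂y = (166.78 − 167.22) / (-140 − 0) = +0.003143
Flow direction (−∇h) has components (-0.001789 E, -0.003143 N).
Azimuth = atan2(E, N) = atan2(-0.001789, -0.003143) = 209.7° ≈ 210°.

210°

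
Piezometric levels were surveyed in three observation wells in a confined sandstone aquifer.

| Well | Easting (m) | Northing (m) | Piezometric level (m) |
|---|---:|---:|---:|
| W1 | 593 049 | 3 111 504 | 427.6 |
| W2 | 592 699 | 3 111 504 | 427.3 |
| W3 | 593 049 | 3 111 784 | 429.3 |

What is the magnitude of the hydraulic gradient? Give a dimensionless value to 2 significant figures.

∂h/∂x = (427.3 − 427.6) / (592699 − 593049) = +0.0008571
∂h/∂y = (429.3 − 427.6) / (3111784 − 3111504) = +0.006071
|∇h| = √(0.0008571² + 0.006071²) = 0.006131

0.0061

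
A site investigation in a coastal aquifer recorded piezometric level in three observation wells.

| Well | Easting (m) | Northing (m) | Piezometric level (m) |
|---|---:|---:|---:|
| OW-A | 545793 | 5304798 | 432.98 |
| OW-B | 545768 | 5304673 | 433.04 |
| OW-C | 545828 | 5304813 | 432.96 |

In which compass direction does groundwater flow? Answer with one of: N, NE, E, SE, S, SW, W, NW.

Taking OW-A as reference: OW-B−OW-A = (-25, -125, +0.06); OW-C−OW-A = (35, 15, -0.02).
Solve a·Δx + b·Δy = Δh: det = (-25)·15 − 35·(-125) = 4000.
∂h/∂x = [(+0.06)·15 − (-0.02)·(-125)] / 4000 = -0.0004000
∂h/∂y = [(-25)·(-0.02) − 35·(+0.06)] / 4000 = -0.0004000
Flow = −∇h = (+0.0004000 east, +0.0004000 north), which points northeast.

NE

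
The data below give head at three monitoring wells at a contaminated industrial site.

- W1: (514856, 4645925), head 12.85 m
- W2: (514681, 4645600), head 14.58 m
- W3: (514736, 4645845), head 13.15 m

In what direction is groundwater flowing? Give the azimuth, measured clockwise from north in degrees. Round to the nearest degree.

With h = a·x + b·y + c and W1 as origin, the differences give:
  (-175)·a + (-325)·b = +1.73
  (-120)·a + (-80)·b = +0.30
Eliminate b (×(-80) and ×(-325), subtract): -25000·a = -40.900 → a = ∂h/∂x = +0.001636
Back-substitute: b = ∂h/∂y = -0.006204.
Flow direction (−∇h) has components (-0.001636 E, +0.006204 N).
Azimuth = atan2(E, N) = atan2(-0.001636, +0.006204) = 345.2° ≈ 345°.

345°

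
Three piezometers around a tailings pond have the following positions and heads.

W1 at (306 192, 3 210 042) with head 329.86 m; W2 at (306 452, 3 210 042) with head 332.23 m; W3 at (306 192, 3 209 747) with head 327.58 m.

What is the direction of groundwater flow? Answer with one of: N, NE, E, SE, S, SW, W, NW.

SW

∂h/∂x = (332.23 − 329.86) / (306452 − 306192) = +0.009115
∂h/∂y = (327.58 − 329.86) / (3209747 − 3210042) = +0.007729
Flow = −∇h = (-0.009115 east, -0.007729 north), which points southwest.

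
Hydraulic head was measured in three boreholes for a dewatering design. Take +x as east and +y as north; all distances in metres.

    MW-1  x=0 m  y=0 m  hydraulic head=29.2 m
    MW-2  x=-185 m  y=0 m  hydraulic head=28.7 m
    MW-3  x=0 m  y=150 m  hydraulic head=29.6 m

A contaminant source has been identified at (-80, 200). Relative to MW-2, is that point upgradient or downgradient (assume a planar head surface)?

∂h/∂x = (28.7 − 29.2) / (-185 − 0) = +0.002703
∂h/∂y = (29.6 − 29.2) / (150 − 0) = +0.002667
Head at (-80, 200) = 29.2 + (+0.002703)·(-80) + (+0.002667)·(200) = 29.52 m.
That is higher than the 28.7 m at MW-2, so the point is upgradient.

upgradient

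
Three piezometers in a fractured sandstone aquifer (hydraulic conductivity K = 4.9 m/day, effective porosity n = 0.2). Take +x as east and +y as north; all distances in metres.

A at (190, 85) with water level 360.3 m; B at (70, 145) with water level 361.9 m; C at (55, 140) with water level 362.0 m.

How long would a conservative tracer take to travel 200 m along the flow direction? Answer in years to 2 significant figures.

1.8 years

Differences from A: to B (Δx, Δy, Δh) = (-120, 60, +1.6); to C = (-135, 55, +1.7).
Solve a·Δx + b·Δy = Δh: det = (-120)·55 − (-135)·60 = 1500.
∂h/∂x = [(+1.6)·55 − (+1.7)·60] / 1500 = -0.009333
∂h/∂y = [(-120)·(+1.7) − (-135)·(+1.6)] / 1500 = +0.008000
|∇h| = √(-0.009333² + 0.008000²) = 0.01229
Seepage velocity v = K·i/n = 4.9 × 0.01229 / 0.2 = 0.3011 m/day.
t = 200 / 0.3011 = 664.2 days = 1.82 years.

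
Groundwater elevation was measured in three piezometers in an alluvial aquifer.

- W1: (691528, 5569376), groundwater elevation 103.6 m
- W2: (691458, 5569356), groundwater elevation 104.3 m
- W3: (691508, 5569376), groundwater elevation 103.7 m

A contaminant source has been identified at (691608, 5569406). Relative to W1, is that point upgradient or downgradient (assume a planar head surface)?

downgradient

With h = a·x + b·y + c and W1 as origin, the differences give:
  (-70)·a + (-20)·b = +0.7
  (-20)·a + 0·b = +0.1
Eliminate b (×0 and ×(-20), subtract): -400·a = 2.00 → a = ∂h/∂x = -0.005000
Back-substitute: b = ∂h/∂y = -0.01750.
Head at (691608, 5569406) = 103.6 + (-0.005000)·(80) + (-0.01750)·(30) = 102.68 m.
That is lower than the 103.6 m at W1, so the point is downgradient.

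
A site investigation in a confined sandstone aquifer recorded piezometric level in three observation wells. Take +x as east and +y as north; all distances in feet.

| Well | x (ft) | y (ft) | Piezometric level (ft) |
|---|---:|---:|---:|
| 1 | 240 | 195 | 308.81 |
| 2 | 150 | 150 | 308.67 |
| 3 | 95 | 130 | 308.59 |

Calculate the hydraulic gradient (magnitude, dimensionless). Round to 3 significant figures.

Taking 1 as reference: 2−1 = (-90, -45, -0.14); 3−1 = (-145, -65, -0.22).
Determinant of the coordinate differences = (-90)·(-65) − (-145)·(-45) = -675.
∂h/∂x = [(-0.14)·(-65) − (-0.22)·(-45)] / -675 = +0.001185
∂h/∂y = [(-90)·(-0.22) − (-145)·(-0.14)] / -675 = +0.0007407
|∇h| = √(0.001185² + 0.0007407²) = 0.001397

0.00140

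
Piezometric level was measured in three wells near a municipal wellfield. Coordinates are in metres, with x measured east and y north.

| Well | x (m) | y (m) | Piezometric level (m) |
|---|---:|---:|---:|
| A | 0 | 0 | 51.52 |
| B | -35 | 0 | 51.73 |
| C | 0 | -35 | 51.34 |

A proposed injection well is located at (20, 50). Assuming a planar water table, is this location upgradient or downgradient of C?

upgradient

∂h/∂x = (51.73 − 51.52) / (-35 − 0) = -0.006000
∂h/∂y = (51.34 − 51.52) / (-35 − 0) = +0.005143
Head at (20, 50) = 51.52 + (-0.006000)·(20) + (+0.005143)·(50) = 51.66 m.
That is higher than the 51.34 m at C, so the point is upgradient.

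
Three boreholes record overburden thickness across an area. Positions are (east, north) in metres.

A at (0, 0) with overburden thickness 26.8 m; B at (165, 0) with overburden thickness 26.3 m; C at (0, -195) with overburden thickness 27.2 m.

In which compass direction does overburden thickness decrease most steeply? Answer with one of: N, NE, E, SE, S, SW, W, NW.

∂d/∂x = (26.3 − 26.8) / (165 − 0) = -0.003030
∂d/∂y = (27.2 − 26.8) / (-195 − 0) = -0.002051
Steepest decrease is along −∇f = (+0.003030 E, +0.002051 N) → northeast.

NE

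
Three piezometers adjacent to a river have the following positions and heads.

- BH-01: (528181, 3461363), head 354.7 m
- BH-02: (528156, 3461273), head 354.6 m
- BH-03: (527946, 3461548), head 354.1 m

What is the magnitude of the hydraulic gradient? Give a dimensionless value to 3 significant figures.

0.00283

With h = a·x + b·y + c and BH-01 as origin, the differences give:
  (-25)·a + (-90)·b = -0.1
  (-235)·a + 185·b = -0.6
Eliminate b (×185 and ×(-90), subtract): -25775·a = -72.50 → a = ∂h/∂x = +0.002813
Back-substitute: b = ∂h/∂y = +0.0003298.
|∇h| = √(0.002813² + 0.0003298²) = 0.002832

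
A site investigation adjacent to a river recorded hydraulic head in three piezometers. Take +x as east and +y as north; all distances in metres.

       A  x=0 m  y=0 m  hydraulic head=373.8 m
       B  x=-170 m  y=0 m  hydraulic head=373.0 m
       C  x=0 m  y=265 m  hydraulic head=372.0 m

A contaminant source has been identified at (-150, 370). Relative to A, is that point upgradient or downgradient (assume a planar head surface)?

∂h/∂x = (373.0 − 373.8) / (-170 − 0) = +0.004706
∂h/∂y = (372.0 − 373.8) / (265 − 0) = -0.006792
Head at (-150, 370) = 373.8 + (+0.004706)·(-150) + (-0.006792)·(370) = 370.58 m.
That is lower than the 373.8 m at A, so the point is downgradient.

downgradient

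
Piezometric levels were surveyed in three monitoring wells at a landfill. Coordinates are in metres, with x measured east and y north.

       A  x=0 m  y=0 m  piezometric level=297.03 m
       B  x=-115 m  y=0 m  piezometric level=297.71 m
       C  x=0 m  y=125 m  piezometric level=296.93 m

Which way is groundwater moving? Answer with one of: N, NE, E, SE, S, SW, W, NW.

∂h/∂x = (297.71 − 297.03) / (-115 − 0) = -0.005913
∂h/∂y = (296.93 − 297.03) / (125 − 0) = -0.0008000
Flow = −∇h = (+0.005913 east, +0.0008000 north), which points east.

E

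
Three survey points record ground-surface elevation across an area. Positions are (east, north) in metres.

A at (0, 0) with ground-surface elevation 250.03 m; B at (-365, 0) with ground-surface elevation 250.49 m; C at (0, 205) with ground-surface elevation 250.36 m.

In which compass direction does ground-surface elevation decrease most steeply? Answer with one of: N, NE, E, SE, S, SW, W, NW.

SE

∂z/∂x = (250.49 − 250.03) / (-365 − 0) = -0.001260
∂z/∂y = (250.36 − 250.03) / (205 − 0) = +0.001610
Steepest decrease is along −∇f = (+0.001260 E, -0.001610 N) → southeast.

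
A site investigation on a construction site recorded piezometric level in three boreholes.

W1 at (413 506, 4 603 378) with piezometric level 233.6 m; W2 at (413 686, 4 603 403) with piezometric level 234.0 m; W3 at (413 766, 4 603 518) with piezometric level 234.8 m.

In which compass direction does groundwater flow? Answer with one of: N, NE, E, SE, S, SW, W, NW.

S

Taking W1 as reference: W2−W1 = (180, 25, +0.4); W3−W1 = (260, 140, +1.2).
Determinant of the coordinate differences = 180·140 − 260·25 = 18700.
∂h/∂x = [(+0.4)·140 − (+1.2)·25] / 18700 = +0.001390
∂h/∂y = [180·(+1.2) − 260·(+0.4)] / 18700 = +0.005989
Flow = −∇h = (-0.001390 east, -0.005989 north), which points south.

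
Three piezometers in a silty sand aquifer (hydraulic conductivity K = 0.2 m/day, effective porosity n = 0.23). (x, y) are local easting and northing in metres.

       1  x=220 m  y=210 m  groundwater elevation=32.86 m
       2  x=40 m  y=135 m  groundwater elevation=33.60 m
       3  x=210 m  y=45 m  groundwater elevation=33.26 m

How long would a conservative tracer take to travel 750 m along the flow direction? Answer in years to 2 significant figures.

Taking 1 as reference: 2−1 = (-180, -75, +0.74); 3−1 = (-10, -165, +0.40).
Determinant of the coordinate differences = (-180)·(-165) − (-10)·(-75) = 28950.
∂h/∂x = [(+0.74)·(-165) − (+0.40)·(-75)] / 28950 = -0.003181
∂h/∂y = [(-180)·(+0.40) − (-10)·(+0.74)] / 28950 = -0.002231
|∇h| = √(-0.003181² + -0.002231²) = 0.003885
Seepage velocity v = K·i/n = 0.2 × 0.003885 / 0.23 = 0.003378 m/day.
t = 750 / 0.003378 = 2.22e+05 days = 608 years.

610 years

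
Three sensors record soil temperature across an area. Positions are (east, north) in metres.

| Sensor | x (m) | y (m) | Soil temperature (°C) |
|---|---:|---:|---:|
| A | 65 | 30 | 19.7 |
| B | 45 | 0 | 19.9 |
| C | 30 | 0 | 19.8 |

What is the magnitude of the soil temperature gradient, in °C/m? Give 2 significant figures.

Differences from A: to B (Δx, Δy, Δh) = (-20, -30, +0.2); to C = (-35, -30, +0.1).
Determinant of the coordinate differences = (-20)·(-30) − (-35)·(-30) = -450.
∂T/∂x = [(+0.2)·(-30) − (+0.1)·(-30)] / -450 = +0.006667
∂T/∂y = [(-20)·(+0.1) − (-35)·(+0.2)] / -450 = -0.01111
|∇f| = √(0.006667² + -0.01111²) = 0.01296 °C/m

0.013 °C/m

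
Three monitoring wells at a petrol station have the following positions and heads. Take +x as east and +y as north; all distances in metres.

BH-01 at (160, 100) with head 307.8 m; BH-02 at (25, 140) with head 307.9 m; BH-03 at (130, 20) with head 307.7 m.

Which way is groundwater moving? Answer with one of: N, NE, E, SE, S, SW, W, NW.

S

With h = a·x + b·y + c and BH-01 as origin, the differences give:
  (-135)·a + 40·b = +0.1
  (-30)·a + (-80)·b = -0.1
Eliminate b (×(-80) and ×40, subtract): 12000·a = -4.00 → a = ∂h/∂x = -0.0003333
Back-substitute: b = ∂h/∂y = +0.001375.
Flow = −∇h = (+0.0003333 east, -0.001375 north), which points south.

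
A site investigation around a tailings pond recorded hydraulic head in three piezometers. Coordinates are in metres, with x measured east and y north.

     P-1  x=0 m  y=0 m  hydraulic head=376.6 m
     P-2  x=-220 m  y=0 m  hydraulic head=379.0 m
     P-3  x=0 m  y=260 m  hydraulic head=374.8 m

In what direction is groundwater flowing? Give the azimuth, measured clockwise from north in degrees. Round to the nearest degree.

058°

∂h/∂x = (379.0 − 376.6) / (-220 − 0) = -0.01091
∂h/∂y = (374.8 − 376.6) / (260 − 0) = -0.006923
Flow direction (−∇h) has components (+0.01091 E, +0.006923 N).
Azimuth = atan2(E, N) = atan2(+0.01091, +0.006923) = 57.6° ≈ 058°.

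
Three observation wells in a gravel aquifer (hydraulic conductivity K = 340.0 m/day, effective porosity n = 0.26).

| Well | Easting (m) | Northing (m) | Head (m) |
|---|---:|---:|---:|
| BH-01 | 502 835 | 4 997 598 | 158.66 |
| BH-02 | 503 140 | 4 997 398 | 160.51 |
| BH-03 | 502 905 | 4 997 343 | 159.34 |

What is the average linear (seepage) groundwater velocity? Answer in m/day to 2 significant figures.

With h = a·x + b·y + c and BH-01 as origin, the differences give:
  305·a + (-200)·b = +1.85
  70·a + (-255)·b = +0.68
Eliminate b (×(-255) and ×(-200), subtract): -63775·a = -335.750 → a = ∂h/∂x = +0.005265
Back-substitute: b = ∂h/∂y = -0.001221.
|∇h| = √(0.005265² + -0.001221²) = 0.005405
Seepage velocity v = K·i/n = 340.0 × 0.005405 / 0.26 = 7.068 m/day.

7.1 m/day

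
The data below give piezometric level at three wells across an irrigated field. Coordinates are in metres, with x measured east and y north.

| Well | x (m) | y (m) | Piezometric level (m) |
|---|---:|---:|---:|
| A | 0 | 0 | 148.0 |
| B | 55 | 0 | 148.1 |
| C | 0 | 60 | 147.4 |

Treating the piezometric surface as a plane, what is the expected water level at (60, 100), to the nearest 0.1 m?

∂h/∂x = (148.1 − 148.0) / (55 − 0) = +0.001818
∂h/∂y = (147.4 − 148.0) / (60 − 0) = -0.010000
h(60, 100) = 148.0 + (+0.001818)·(60) + (-0.010000)·(100) = 148.0 +0.109 -1.000 = 147.109 m.

147.1 m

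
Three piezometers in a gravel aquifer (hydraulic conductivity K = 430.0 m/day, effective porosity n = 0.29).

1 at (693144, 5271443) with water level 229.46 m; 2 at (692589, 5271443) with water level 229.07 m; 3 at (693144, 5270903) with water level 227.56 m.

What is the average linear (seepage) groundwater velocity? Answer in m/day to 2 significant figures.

∂h/∂x = (229.07 − 229.46) / (692589 − 693144) = +0.0007027
∂h/∂y = (227.56 − 229.46) / (5270903 − 5271443) = +0.003519
|∇h| = √(0.0007027² + 0.003519²) = 0.003588
Seepage velocity v = K·i/n = 430.0 × 0.003588 / 0.29 = 5.32 m/day.

5.3 m/day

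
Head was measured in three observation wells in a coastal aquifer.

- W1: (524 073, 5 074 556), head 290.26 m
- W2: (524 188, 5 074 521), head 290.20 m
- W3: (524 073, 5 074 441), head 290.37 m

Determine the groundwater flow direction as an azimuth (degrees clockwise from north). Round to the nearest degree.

040°

Taking W1 as reference: W2−W1 = (115, -35, -0.06); W3−W1 = (0, -115, +0.11).
Solve a·Δx + b·Δy = Δh: det = 115·(-115) − 0·(-35) = -13225.
∂h/∂x = [(-0.06)·(-115) − (+0.11)·(-35)] / -13225 = -0.0008129
∂h/∂y = [115·(+0.11) − 0·(-0.06)] / -13225 = -0.0009565
Flow direction (−∇h) has components (+0.0008129 E, +0.0009565 N).
Azimuth = atan2(E, N) = atan2(+0.0008129, +0.0009565) = 40.4° ≈ 040°.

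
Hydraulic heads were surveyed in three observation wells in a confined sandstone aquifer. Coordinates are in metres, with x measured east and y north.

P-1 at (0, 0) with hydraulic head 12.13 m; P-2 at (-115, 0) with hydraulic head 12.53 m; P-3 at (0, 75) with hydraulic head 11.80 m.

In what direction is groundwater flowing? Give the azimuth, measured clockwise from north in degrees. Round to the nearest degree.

038°

∂h/∂x = (12.53 − 12.13) / (-115 − 0) = -0.003478
∂h/∂y = (11.80 − 12.13) / (75 − 0) = -0.004400
Flow direction (−∇h) has components (+0.003478 E, +0.004400 N).
Azimuth = atan2(E, N) = atan2(+0.003478, +0.004400) = 38.3° ≈ 038°.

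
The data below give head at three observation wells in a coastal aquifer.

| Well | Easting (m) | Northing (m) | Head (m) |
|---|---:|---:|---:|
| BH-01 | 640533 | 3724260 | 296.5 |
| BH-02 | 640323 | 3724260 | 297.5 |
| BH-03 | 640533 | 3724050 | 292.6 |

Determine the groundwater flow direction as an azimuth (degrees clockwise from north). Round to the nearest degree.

∂h/∂x = (297.5 − 296.5) / (640323 − 640533) = -0.004762
∂h/∂y = (292.6 − 296.5) / (3724050 − 3724260) = +0.01857
Flow direction (−∇h) has components (+0.004762 E, -0.01857 N).
Azimuth = atan2(E, N) = atan2(+0.004762, -0.01857) = 165.6° ≈ 166°.

166°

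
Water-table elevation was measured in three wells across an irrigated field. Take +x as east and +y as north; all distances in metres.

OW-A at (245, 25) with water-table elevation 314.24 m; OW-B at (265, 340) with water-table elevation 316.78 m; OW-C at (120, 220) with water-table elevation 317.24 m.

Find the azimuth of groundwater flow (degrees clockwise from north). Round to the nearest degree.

Taking OW-A as reference: OW-B−OW-A = (20, 315, +2.54); OW-C−OW-A = (-125, 195, +3.00).
Determinant of the coordinate differences = 20·195 − (-125)·315 = 43275.
∂h/∂x = [(+2.54)·195 − (+3.00)·315] / 43275 = -0.01039
∂h/∂y = [20·(+3.00) − (-125)·(+2.54)] / 43275 = +0.008723
Flow direction (−∇h) has components (+0.01039 E, -0.008723 N).
Azimuth = atan2(E, N) = atan2(+0.01039, -0.008723) = 130.0° ≈ 130°.

130°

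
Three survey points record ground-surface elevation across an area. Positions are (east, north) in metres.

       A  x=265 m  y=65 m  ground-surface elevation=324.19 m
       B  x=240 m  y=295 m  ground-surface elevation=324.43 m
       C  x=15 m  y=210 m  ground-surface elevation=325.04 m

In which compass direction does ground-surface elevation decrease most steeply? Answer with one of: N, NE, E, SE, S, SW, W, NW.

E

Taking A as reference: B−A = (-25, 230, +0.24); C−A = (-250, 145, +0.85).
Solve a·Δx + b·Δy = Δz: det = (-25)·145 − (-250)·230 = 53875.
∂z/∂x = [(+0.24)·145 − (+0.85)·230] / 53875 = -0.002983
∂z/∂y = [(-25)·(+0.85) − (-250)·(+0.24)] / 53875 = +0.0007193
Steepest decrease is along −∇f = (+0.002983 E, -0.0007193 N) → east.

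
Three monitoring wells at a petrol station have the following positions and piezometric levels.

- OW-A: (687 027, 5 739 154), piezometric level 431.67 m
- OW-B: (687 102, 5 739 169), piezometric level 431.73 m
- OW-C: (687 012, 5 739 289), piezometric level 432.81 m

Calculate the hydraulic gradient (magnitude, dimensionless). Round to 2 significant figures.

0.0084

Taking OW-A as reference: OW-B−OW-A = (75, 15, +0.06); OW-C−OW-A = (-15, 135, +1.14).
Solve a·Δx + b·Δy = Δh: det = 75·135 − (-15)·15 = 10350.
∂h/∂x = [(+0.06)·135 − (+1.14)·15] / 10350 = -0.0008696
∂h/∂y = [75·(+1.14) − (-15)·(+0.06)] / 10350 = +0.008348
|∇h| = √(-0.0008696² + 0.008348²) = 0.008393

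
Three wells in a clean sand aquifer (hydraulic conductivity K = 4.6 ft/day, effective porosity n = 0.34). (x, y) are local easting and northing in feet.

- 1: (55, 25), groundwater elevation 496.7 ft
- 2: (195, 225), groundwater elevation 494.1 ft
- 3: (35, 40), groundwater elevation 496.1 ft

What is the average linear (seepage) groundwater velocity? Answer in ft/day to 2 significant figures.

0.35 ft/day

With h = a·x + b·y + c and 1 as origin, the differences give:
  140·a + 200·b = -2.6
  (-20)·a + 15·b = -0.6
Eliminate b (×15 and ×200, subtract): 6100·a = 81.00 → a = ∂h/∂x = +0.01328
Back-substitute: b = ∂h/∂y = -0.02230.
|∇h| = √(0.01328² + -0.02230²) = 0.02595
Seepage velocity v = K·i/n = 4.6 × 0.02595 / 0.34 = 0.3511 ft/day.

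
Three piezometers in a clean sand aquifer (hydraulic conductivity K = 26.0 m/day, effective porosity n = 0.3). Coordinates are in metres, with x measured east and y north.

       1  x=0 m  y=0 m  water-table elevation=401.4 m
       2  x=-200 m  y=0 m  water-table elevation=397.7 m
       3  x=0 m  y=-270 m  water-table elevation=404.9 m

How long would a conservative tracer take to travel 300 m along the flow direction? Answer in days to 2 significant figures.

150 days

∂h/∂x = (397.7 − 401.4) / (-200 − 0) = +0.01850
∂h/∂y = (404.9 − 401.4) / (-270 − 0) = -0.01296
|∇h| = √(0.01850² + -0.01296²) = 0.02259
Seepage velocity v = K·i/n = 26.0 × 0.02259 / 0.3 = 1.958 m/day.
t = 300 / 1.958 = 153.2 days.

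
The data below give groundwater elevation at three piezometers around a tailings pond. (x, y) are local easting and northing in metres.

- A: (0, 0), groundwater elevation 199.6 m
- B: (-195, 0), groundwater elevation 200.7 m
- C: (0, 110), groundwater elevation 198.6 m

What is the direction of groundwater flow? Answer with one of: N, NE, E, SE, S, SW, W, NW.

∂h/∂x = (200.7 − 199.6) / (-195 − 0) = -0.005641
∂h/∂y = (198.6 − 199.6) / (110 − 0) = -0.009091
Flow = −∇h = (+0.005641 east, +0.009091 north), which points northeast.

NE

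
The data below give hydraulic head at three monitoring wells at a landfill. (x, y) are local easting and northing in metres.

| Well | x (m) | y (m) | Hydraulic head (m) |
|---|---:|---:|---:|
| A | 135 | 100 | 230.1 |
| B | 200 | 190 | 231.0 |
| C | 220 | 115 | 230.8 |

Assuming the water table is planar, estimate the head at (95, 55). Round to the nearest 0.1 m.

229.6 m

Taking A as reference: B−A = (65, 90, +0.9); C−A = (85, 15, +0.7).
Solve a·Δx + b·Δy = Δh: det = 65·15 − 85·90 = -6675.
∂h/∂x = [(+0.9)·15 − (+0.7)·90] / -6675 = +0.007416
∂h/∂y = [65·(+0.7) − 85·(+0.9)] / -6675 = +0.004644
h(95, 55) = 230.1 + (+0.007416)·(-40) + (+0.004644)·(-45) = 230.1 -0.297 -0.209 = 229.594 m.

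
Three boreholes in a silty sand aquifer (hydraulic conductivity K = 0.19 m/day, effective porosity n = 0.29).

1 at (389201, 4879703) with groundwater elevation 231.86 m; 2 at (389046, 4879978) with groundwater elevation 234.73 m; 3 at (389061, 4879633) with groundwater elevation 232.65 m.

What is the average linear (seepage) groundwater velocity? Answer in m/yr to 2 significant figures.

2.4 m/yr

With h = a·x + b·y + c and 1 as origin, the differences give:
  (-155)·a + 275·b = +2.87
  (-140)·a + (-70)·b = +0.79
Eliminate b (×(-70) and ×275, subtract): 49350·a = -418.150 → a = ∂h/∂x = -0.008473
Back-substitute: b = ∂h/∂y = +0.005661.
|∇h| = √(-0.008473² + 0.005661²) = 0.01019
Seepage velocity v = K·i/n = 0.19 × 0.01019 / 0.29 = 0.006676 m/day = 2.438 m/yr.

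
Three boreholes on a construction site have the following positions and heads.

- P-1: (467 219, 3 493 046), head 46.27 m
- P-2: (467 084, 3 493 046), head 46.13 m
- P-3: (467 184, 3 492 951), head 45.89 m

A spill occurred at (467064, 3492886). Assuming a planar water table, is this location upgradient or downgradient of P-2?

downgradient

Differences from P-1: to P-2 (Δx, Δy, Δh) = (-135, 0, -0.14); to P-3 = (-35, -95, -0.38).
Determinant of the coordinate differences = (-135)·(-95) − (-35)·0 = 12825.
∂h/∂x = [(-0.14)·(-95) − (-0.38)·0] / 12825 = +0.001037
∂h/∂y = [(-135)·(-0.38) − (-35)·(-0.14)] / 12825 = +0.003618
Head at (467064, 3492886) = 46.27 + (+0.001037)·(-155) + (+0.003618)·(-160) = 45.53 m.
That is lower than the 46.13 m at P-2, so the point is downgradient.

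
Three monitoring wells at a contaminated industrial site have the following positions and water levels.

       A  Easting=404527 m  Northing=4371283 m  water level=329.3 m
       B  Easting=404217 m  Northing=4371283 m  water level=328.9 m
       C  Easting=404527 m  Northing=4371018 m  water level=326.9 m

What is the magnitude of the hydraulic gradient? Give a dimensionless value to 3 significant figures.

∂h/∂x = (328.9 − 329.3) / (404217 − 404527) = +0.001290
∂h/∂y = (326.9 − 329.3) / (4371018 − 4371283) = +0.009057
|∇h| = √(0.001290² + 0.009057²) = 0.009148

0.00915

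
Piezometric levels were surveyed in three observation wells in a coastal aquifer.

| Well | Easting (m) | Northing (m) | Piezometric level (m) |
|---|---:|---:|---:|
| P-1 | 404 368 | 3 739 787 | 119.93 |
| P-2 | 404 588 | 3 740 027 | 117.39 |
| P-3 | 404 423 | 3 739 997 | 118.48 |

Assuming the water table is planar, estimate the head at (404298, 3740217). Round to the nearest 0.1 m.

118.0 m

With h = a·x + b·y + c and P-1 as origin, the differences give:
  220·a + 240·b = -2.54
  55·a + 210·b = -1.45
Eliminate b (×210 and ×240, subtract): 33000·a = -185.400 → a = ∂h/∂x = -0.005618
Back-substitute: b = ∂h/∂y = -0.005433.
h(404298, 3740217) = 119.93 + (-0.005618)·(-70) + (-0.005433)·(430) = 119.93 +0.393 -2.336 = 117.987 m.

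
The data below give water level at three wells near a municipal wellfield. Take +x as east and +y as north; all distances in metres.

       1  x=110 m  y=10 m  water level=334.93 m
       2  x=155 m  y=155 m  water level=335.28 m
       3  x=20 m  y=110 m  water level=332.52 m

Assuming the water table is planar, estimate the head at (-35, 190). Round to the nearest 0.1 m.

Three-point gradient (reference 1): Δ to 2 = (45, 145, +0.35), Δ to 3 = (-90, 100, -2.41).
∂h/∂x = +0.02191, ∂h/∂y = -0.004385 (det = 17550).
h(-35, 190) = 334.93 + (+0.02191)·(-145) + (-0.004385)·(180) = 334.93 -3.176 -0.789 = 330.964 m.

331.0 m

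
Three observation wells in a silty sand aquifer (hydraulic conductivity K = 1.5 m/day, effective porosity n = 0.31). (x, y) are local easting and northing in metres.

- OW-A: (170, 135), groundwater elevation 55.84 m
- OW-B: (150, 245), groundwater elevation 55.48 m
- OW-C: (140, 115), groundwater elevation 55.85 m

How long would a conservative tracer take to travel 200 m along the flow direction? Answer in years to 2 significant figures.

Differences from OW-A: to OW-B (Δx, Δy, Δh) = (-20, 110, -0.36); to OW-C = (-30, -20, +0.01).
Determinant of the coordinate differences = (-20)·(-20) − (-30)·110 = 3700.
∂h/∂x = [(-0.36)·(-20) − (+0.01)·110] / 3700 = +0.001649
∂h/∂y = [(-20)·(+0.01) − (-30)·(-0.36)] / 3700 = -0.002973
|∇h| = √(0.001649² + -0.002973²) = 0.0034
Seepage velocity v = K·i/n = 1.5 × 0.0034 / 0.31 = 0.01645 m/day.
t = 200 / 0.01645 = 1.216e+04 days = 33.3 years.

33 years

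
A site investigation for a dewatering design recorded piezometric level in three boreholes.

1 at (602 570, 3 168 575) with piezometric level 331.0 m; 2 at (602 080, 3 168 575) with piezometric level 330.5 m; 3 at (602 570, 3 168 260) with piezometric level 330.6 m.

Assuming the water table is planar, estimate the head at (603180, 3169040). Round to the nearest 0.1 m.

∂h/∂x = (330.5 − 331.0) / (602080 − 602570) = +0.001020
∂h/∂y = (330.6 − 331.0) / (3168260 − 3168575) = +0.001270
h(603180, 3169040) = 331.0 + (+0.001020)·(610) + (+0.001270)·(465) = 331.0 +0.622 +0.590 = 332.213 m.

332.2 m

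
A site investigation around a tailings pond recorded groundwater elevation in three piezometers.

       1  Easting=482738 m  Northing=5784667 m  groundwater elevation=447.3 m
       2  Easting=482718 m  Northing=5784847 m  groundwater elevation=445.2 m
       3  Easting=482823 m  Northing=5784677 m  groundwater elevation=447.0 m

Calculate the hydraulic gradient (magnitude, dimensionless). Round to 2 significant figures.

0.012

Differences from 1: to 2 (Δx, Δy, Δh) = (-20, 180, -2.1); to 3 = (85, 10, -0.3).
Solve a·Δx + b·Δy = Δh: det = (-20)·10 − 85·180 = -15500.
∂h/∂x = [(-2.1)·10 − (-0.3)·180] / -15500 = -0.002129
∂h/∂y = [(-20)·(-0.3) − 85·(-2.1)] / -15500 = -0.01190
|∇h| = √(-0.002129² + -0.01190²) = 0.01209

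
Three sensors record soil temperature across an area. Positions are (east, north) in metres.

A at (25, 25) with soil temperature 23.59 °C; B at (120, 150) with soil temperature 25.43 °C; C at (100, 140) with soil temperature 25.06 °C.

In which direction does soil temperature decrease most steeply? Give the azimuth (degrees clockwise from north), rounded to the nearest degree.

Taking A as reference: B−A = (95, 125, +1.84); C−A = (75, 115, +1.47).
Solve a·Δx + b·Δy = ΔT: det = 95·115 − 75·125 = 1550.
∂T/∂x = [(+1.84)·115 − (+1.47)·125] / 1550 = +0.01797
∂T/∂y = [95·(+1.47) − 75·(+1.84)] / 1550 = +0.001065
Steepest decrease is along −∇f: components (-0.01797 E, -0.001065 N).
Azimuth = atan2(-0.01797, -0.001065) = 266.6° ≈ 267°.

267°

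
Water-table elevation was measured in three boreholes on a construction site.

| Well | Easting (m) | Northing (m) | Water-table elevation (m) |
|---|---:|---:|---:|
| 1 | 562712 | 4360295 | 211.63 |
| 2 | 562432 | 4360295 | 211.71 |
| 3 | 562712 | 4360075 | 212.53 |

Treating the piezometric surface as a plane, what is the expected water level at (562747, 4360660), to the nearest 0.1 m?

210.1 m

∂h/∂x = (211.71 − 211.63) / (562432 − 562712) = -0.0002857
∂h/∂y = (212.53 − 211.63) / (4360075 − 4360295) = -0.004091
h(562747, 4360660) = 211.63 + (-0.0002857)·(35) + (-0.004091)·(365) = 211.63 -0.010 -1.493 = 210.127 m.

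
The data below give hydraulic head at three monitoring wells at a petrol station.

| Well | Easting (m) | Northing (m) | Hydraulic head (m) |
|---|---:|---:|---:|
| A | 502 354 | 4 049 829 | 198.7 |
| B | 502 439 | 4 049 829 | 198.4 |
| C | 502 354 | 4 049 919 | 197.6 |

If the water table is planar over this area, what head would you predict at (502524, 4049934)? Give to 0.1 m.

196.8 m

∂h/∂x = (198.4 − 198.7) / (502439 − 502354) = -0.003529
∂h/∂y = (197.6 − 198.7) / (4049919 − 4049829) = -0.01222
h(502524, 4049934) = 198.7 + (-0.003529)·(170) + (-0.01222)·(105) = 198.7 -0.600 -1.283 = 196.817 m.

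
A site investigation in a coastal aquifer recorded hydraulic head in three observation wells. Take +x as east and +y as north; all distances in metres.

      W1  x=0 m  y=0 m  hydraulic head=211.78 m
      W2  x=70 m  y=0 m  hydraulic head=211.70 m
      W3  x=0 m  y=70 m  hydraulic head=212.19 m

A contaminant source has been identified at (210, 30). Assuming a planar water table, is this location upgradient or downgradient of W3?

∂h/∂x = (211.70 − 211.78) / (70 − 0) = -0.001143
∂h/∂y = (212.19 − 211.78) / (70 − 0) = +0.005857
Head at (210, 30) = 211.78 + (-0.001143)·(210) + (+0.005857)·(30) = 211.72 m.
That is lower than the 212.19 m at W3, so the point is downgradient.

downgradient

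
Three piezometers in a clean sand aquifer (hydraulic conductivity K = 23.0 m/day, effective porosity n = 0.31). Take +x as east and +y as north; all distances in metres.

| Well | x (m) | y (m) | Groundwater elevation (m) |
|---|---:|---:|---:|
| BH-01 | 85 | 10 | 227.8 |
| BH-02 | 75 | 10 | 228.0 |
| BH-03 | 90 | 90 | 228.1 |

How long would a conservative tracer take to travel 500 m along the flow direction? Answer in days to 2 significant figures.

Differences from BH-01: to BH-02 (Δx, Δy, Δh) = (-10, 0, +0.2); to BH-03 = (5, 80, +0.3).
Determinant of the coordinate differences = (-10)·80 − 5·0 = -800.
∂h/∂x = [(+0.2)·80 − (+0.3)·0] / -800 = -0.02000
∂h/∂y = [(-10)·(+0.3) − 5·(+0.2)] / -800 = +0.005000
|∇h| = √(-0.02000² + 0.005000²) = 0.02062
Seepage velocity v = K·i/n = 23.0 × 0.02062 / 0.31 = 1.53 m/day.
t = 500 / 1.53 = 326.8 days.

330 days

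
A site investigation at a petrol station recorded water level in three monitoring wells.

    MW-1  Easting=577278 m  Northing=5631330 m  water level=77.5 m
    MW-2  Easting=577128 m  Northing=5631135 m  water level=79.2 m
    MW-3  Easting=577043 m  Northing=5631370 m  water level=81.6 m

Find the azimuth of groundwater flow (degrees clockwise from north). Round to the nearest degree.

104°

With h = a·x + b·y + c and MW-1 as origin, the differences give:
  (-150)·a + (-195)·b = +1.7
  (-235)·a + 40·b = +4.1
Eliminate b (×40 and ×(-195), subtract): -51825·a = 867.50 → a = ∂h/∂x = -0.01674
Back-substitute: b = ∂h/∂y = +0.004158.
Flow direction (−∇h) has components (+0.01674 E, -0.004158 N).
Azimuth = atan2(E, N) = atan2(+0.01674, -0.004158) = 104.0° ≈ 104°.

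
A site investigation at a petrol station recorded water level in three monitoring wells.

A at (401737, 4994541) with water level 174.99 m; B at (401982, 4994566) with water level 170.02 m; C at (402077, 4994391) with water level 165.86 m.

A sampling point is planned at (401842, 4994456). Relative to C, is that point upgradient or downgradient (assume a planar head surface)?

With h = a·x + b·y + c and A as origin, the differences give:
  245·a + 25·b = -4.97
  340·a + (-150)·b = -9.13
Eliminate b (×(-150) and ×25, subtract): -45250·a = 973.750 → a = ∂h/∂x = -0.02152
Back-substitute: b = ∂h/∂y = +0.01209.
Head at (401842, 4994456) = 174.99 + (-0.02152)·(105) + (+0.01209)·(-85) = 171.70 m.
That is higher than the 165.86 m at C, so the point is upgradient.

upgradient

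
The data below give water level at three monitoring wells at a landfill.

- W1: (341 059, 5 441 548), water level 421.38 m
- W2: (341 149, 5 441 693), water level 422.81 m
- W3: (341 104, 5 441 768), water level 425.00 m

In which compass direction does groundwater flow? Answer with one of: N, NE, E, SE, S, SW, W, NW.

Taking W1 as reference: W2−W1 = (90, 145, +1.43); W3−W1 = (45, 220, +3.62).
Determinant of the coordinate differences = 90·220 − 45·145 = 13275.
∂h/∂x = [(+1.43)·220 − (+3.62)·145] / 13275 = -0.01584
∂h/∂y = [90·(+3.62) − 45·(+1.43)] / 13275 = +0.01969
Flow = −∇h = (+0.01584 east, -0.01969 north), which points southeast.

SE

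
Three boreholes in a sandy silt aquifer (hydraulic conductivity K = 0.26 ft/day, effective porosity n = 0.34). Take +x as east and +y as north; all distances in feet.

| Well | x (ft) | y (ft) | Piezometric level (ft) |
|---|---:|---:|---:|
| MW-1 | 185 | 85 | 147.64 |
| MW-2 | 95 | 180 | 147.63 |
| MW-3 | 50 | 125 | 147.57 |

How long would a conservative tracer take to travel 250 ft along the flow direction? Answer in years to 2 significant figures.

Taking MW-1 as reference: MW-2−MW-1 = (-90, 95, -0.01); MW-3−MW-1 = (-135, 40, -0.07).
Solve a·Δx + b·Δy = Δh: det = (-90)·40 − (-135)·95 = 9225.
∂h/∂x = [(-0.01)·40 − (-0.07)·95] / 9225 = +0.0006775
∂h/∂y = [(-90)·(-0.07) − (-135)·(-0.01)] / 9225 = +0.0005366
|∇h| = √(0.0006775² + 0.0005366²) = 0.0008643
Seepage velocity v = K·i/n = 0.26 × 0.0008643 / 0.34 = 0.0006609 ft/day.
t = 250 / 0.0006609 = 3.783e+05 days = 1.04e+03 years.

1000 years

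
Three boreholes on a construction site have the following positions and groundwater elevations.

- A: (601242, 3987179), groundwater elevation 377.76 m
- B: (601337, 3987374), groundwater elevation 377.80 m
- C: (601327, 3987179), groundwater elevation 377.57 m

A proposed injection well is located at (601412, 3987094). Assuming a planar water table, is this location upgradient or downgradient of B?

downgradient

Taking A as reference: B−A = (95, 195, +0.04); C−A = (85, 0, -0.19).
Solve a·Δx + b·Δy = Δh: det = 95·0 − 85·195 = -16575.
∂h/∂x = [(+0.04)·0 − (-0.19)·195] / -16575 = -0.002235
∂h/∂y = [95·(-0.19) − 85·(+0.04)] / -16575 = +0.001294
Head at (601412, 3987094) = 377.76 + (-0.002235)·(170) + (+0.001294)·(-85) = 377.27 m.
That is lower than the 377.80 m at B, so the point is downgradient.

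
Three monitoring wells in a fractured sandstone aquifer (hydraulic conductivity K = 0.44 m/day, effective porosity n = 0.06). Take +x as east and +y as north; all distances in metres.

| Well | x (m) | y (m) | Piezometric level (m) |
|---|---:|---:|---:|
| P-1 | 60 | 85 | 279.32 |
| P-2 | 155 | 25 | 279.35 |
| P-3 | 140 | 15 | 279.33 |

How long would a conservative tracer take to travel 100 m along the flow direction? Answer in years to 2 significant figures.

33 years

Differences from P-1: to P-2 (Δx, Δy, Δh) = (95, -60, +0.03); to P-3 = (80, -70, +0.01).
Solve a·Δx + b·Δy = Δh: det = 95·(-70) − 80·(-60) = -1850.
∂h/∂x = [(+0.03)·(-70) − (+0.01)·(-60)] / -1850 = +0.0008108
∂h/∂y = [95·(+0.01) − 80·(+0.03)] / -1850 = +0.0007838
|∇h| = √(0.0008108² + 0.0007838²) = 0.001128
Seepage velocity v = K·i/n = 0.44 × 0.001128 / 0.06 = 0.008272 m/day.
t = 100 / 0.008272 = 1.209e+04 days = 33.1 years.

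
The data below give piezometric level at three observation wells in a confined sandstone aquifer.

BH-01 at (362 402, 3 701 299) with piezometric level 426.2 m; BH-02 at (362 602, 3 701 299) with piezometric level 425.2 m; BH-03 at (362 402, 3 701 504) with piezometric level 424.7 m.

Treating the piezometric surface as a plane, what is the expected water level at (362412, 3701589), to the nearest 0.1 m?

424.0 m

∂h/∂x = (425.2 − 426.2) / (362602 − 362402) = -0.005000
∂h/∂y = (424.7 − 426.2) / (3701504 − 3701299) = -0.007317
h(362412, 3701589) = 426.2 + (-0.005000)·(10) + (-0.007317)·(290) = 426.2 -0.050 -2.122 = 424.028 m.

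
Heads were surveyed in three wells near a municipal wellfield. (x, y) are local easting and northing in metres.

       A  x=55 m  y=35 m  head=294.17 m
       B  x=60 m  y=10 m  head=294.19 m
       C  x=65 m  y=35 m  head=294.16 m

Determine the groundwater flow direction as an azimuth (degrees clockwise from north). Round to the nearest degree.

Taking A as reference: B−A = (5, -25, +0.02); C−A = (10, 0, -0.01).
Determinant of the coordinate differences = 5·0 − 10·(-25) = 250.
∂h/∂x = [(+0.02)·0 − (-0.01)·(-25)] / 250 = -0.0010000
∂h/∂y = [5·(-0.01) − 10·(+0.02)] / 250 = -0.0010000
Flow direction (−∇h) has components (+0.0010000 E, +0.0010000 N).
Azimuth = atan2(E, N) = atan2(+0.0010000, +0.0010000) = 45.0° ≈ 045°.

045°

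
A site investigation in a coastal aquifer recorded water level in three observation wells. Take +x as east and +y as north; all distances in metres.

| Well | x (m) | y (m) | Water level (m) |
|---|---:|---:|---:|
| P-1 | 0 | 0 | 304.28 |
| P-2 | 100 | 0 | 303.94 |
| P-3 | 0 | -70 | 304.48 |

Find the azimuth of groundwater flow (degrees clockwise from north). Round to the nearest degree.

050°

∂h/∂x = (303.94 − 304.28) / (100 − 0) = -0.003400
∂h/∂y = (304.48 − 304.28) / (-70 − 0) = -0.002857
Flow direction (−∇h) has components (+0.003400 E, +0.002857 N).
Azimuth = atan2(E, N) = atan2(+0.003400, +0.002857) = 50.0° ≈ 050°.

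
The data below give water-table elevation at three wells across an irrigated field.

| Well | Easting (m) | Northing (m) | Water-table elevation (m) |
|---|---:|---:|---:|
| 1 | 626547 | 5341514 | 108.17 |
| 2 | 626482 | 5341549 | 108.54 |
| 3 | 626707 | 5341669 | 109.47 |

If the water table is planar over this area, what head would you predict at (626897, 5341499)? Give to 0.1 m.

Three-point gradient (reference 1): Δ to 2 = (-65, 35, +0.37), Δ to 3 = (160, 155, +1.30).
∂h/∂x = -0.0007560, ∂h/∂y = +0.009167 (det = -15675).
h(626897, 5341499) = 108.17 + (-0.0007560)·(350) + (+0.009167)·(-15) = 108.17 -0.265 -0.138 = 107.768 m.

107.8 m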